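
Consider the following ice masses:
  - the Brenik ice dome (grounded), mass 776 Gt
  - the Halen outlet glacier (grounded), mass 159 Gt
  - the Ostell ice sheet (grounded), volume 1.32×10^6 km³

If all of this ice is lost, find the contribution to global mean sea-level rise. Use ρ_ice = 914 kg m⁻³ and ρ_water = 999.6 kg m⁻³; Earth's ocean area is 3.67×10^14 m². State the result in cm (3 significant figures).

≈ 329 cm

Brenik: 776 Gt = 7.760×10^14 kg; dividing by ρ_w = 999.6 kg m⁻³ gives 7.763×10^11 m³ of water.
Halen: 159 Gt = 1.590×10^14 kg; dividing by ρ_w = 999.6 kg m⁻³ gives 1.591×10^11 m³ of water.
Ostell: 1.32×10^6 km³ × (914/999.6) = 1.207×10^6 km³ of water.
Total added water ≈ 1.208×10^15 m³ over 3.67×10^14 m² → Δh = 3.29 m = 329 cm.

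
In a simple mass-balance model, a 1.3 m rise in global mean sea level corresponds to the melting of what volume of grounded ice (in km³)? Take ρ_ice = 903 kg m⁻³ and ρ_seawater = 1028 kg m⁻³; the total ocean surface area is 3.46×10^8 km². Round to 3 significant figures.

Required water volume = Δh × A = 1.3 m × 3.46×10^14 m² = 4.498×10^14 m³ = 4.498×10^5 km³.
Ice volume = water volume × ρ_w/ρ_ice = 4.498×10^5 × 1028/903 = 5.12×10^5 km³.

≈ 5.12×10^5 km³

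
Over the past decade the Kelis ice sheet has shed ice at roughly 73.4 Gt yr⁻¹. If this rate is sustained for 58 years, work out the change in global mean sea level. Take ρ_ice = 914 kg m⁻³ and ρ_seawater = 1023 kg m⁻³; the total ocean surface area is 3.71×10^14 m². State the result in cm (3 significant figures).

≈ 1.12 cm

Total mass lost = 73.4 Gt/yr × 58 yr = 4257 Gt = 4.257×10^15 kg.
ρ_w = 1023 kg m⁻³, so water volume = 4.257×10^15 / 1023 = 4.161×10^12 m³.
Δh = 4.161×10^12 / 3.71×10^14 = 0.0112 m = 1.12 cm.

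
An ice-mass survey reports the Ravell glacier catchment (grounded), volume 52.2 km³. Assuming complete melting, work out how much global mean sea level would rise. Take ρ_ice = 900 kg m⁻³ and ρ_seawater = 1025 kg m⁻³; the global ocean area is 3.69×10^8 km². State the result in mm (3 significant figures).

≈ 0.124 mm

Ravell: 52.2 km³ × (900/1025) = 45.83 km³ of water.
Spread over 3.69×10^14 m² of ocean, Δh = 4.583×10^10 / 3.69×10^14 = 1.24×10^-4 m = 0.124 mm.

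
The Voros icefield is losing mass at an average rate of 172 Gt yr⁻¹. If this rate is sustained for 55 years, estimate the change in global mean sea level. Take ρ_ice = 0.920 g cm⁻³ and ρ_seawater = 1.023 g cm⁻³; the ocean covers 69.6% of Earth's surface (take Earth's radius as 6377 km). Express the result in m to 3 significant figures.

≈ 0.0260 m

Total mass lost = 172 Gt/yr × 55 yr = 9460 Gt = 9.460×10^15 kg.
ρ_w = 1.023 g cm⁻³ = 1023 kg m⁻³, so water volume = 9.460×10^15 / 1023 = 9.247×10^12 m³.
Δh = 9.247×10^12 / 3.56×10^14 = 0.0260 m.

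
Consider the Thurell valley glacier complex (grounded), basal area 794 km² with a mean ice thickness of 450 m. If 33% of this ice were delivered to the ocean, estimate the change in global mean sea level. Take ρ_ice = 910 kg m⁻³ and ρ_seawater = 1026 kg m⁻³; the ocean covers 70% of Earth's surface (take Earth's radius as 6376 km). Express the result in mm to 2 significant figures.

Thurell: ice volume = 794 km² × 450 m = 357.3 km³; 0.33 × 357.3 × (910/1026) = 104.6 km³ of water.
Spread over 3.58×10^14 m² of ocean, Δh = 1.046×10^11 / 3.58×10^14 = 2.92×10^-4 m = 0.29 mm.

≈ 0.29 mm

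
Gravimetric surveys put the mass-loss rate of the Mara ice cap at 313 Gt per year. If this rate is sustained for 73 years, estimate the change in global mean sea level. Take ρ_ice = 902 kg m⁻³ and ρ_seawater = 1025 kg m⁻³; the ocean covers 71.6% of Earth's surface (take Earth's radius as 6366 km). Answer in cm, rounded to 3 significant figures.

≈ 6.11 cm

Total mass lost = 313 Gt/yr × 73 yr = 2.285×10^4 Gt = 2.285×10^16 kg.
ρ_w = 1025 kg m⁻³, so water volume = 2.285×10^16 / 1025 = 2.229×10^13 m³.
Δh = 2.229×10^13 / 3.65×10^14 = 0.0611 m = 6.11 cm.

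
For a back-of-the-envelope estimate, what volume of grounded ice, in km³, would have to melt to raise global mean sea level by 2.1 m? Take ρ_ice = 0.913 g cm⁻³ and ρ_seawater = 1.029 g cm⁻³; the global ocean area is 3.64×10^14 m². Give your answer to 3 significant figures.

≈ 8.62×10^5 km³

Required water volume = Δh × A = 2.1 m × 3.64×10^14 m² = 7.644×10^14 m³ = 7.644×10^5 km³.
Ice volume = water volume × ρ_w/ρ_ice = 7.644×10^5 × 1029/913 = 8.62×10^5 km³.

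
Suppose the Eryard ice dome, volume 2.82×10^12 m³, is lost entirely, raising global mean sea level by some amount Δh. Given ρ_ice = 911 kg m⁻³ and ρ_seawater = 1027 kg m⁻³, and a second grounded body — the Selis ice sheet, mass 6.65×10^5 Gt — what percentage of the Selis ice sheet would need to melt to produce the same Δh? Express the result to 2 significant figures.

Equal sea-level rise means equal mass of meltwater, i.e. equal mass of ice lost.
Ice mass of Eryard: 2.569×10^15 kg; ice mass of Selis: 6.650×10^17 kg.
Fraction required = 2.569×10^15 / 6.650×10^17 = 3.86×10^-3 → 0.39 %.

≈ 0.39 %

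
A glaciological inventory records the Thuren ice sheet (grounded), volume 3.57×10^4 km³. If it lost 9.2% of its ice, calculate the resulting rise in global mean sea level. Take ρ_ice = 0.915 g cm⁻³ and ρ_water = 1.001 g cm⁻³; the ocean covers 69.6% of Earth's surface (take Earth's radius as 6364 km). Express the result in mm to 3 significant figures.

≈ 8.48 mm

Thuren: 0.092 × 3.57×10^4 km³ × (915/1001) = 3002 km³ of water.
Spread over 3.54×10^14 m² of ocean, Δh = 3.002×10^12 / 3.54×10^14 = 8.48×10^-3 m = 8.48 mm.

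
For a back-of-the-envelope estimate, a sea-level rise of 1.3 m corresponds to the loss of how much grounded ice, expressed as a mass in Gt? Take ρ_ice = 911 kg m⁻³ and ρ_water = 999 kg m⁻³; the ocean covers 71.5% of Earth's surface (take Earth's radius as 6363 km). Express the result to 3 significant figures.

≈ 4.72×10^5 Gt

Required water volume = Δh × A = 1.3 m × 3.64×10^14 m² = 4.729×10^14 m³.
ρ_w = 999 kg m⁻³, so the mass of water = 4.729×10^14 m³ × 999 kg m⁻³ = 4.724×10^17 kg = 4.72×10^5 Gt (and the same mass of ice, by conservation).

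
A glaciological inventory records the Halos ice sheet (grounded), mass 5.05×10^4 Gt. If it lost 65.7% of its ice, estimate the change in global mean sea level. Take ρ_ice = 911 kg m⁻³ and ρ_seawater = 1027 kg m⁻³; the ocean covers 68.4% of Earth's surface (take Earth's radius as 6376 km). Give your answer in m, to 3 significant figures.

≈ 0.0925 m

Halos: 0.657 × 5.05×10^4 Gt = 3.318×10^16 kg; dividing by ρ_w = 1027 kg m⁻³ gives 3.231×10^13 m³ of water.
Spread over 3.49×10^14 m² of ocean, Δh = 3.231×10^13 / 3.49×10^14 = 0.0925 m.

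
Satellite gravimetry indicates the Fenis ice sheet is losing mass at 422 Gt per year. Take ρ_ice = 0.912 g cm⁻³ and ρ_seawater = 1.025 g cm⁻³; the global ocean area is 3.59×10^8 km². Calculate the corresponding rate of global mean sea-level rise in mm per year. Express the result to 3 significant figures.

ρ_w = 1.025 g cm⁻³ = 1025 kg m⁻³. Annual water volume added = 422 Gt / ρ_w = 4.220×10^14 kg / 1025 kg m⁻³ = 4.117×10^11 m³.
Δh per year = 4.117×10^11 / 3.59×10^14 = 1.15×10^-3 m = 1.15 mm.

≈ 1.15 mm/yr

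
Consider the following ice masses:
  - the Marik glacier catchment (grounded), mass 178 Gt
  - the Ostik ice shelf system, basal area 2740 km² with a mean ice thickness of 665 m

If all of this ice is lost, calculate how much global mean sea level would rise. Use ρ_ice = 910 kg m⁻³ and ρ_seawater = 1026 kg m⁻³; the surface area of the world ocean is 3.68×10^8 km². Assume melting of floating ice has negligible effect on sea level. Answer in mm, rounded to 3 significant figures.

Marik: 178 Gt = 1.780×10^14 kg; dividing by ρ_w = 1026 kg m⁻³ gives 1.735×10^11 m³ of water.
The Ostik ice shelf system is floating and already displaces its own weight of water, so its melt adds essentially nothing to sea level.
Total added water ≈ 1.735×10^11 m³ over 3.68×10^14 m² → Δh = 4.71×10^-4 m = 0.471 mm.

≈ 0.471 mm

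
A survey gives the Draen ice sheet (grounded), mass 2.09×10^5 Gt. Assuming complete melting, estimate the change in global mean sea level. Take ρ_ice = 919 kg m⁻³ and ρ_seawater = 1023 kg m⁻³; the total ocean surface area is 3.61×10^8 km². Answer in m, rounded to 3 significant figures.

≈ 0.566 m

Draen: 2.09×10^5 Gt = 2.090×10^17 kg; dividing by ρ_w = 1023 kg m⁻³ gives 2.043×10^14 m³ of water.
Spread over 3.61×10^14 m² of ocean, Δh = 2.043×10^14 / 3.61×10^14 = 0.566 m.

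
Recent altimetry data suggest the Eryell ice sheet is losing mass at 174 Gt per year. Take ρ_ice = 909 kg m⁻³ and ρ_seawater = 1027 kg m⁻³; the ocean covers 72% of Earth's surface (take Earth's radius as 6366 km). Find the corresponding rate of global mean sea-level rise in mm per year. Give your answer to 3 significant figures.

≈ 0.462 mm/yr

ρ_w = 1027 kg m⁻³. Annual water volume added = 174 Gt / ρ_w = 1.740×10^14 kg / 1027 kg m⁻³ = 1.694×10^11 m³.
Δh per year = 1.694×10^11 / 3.67×10^14 = 4.62×10^-4 m = 0.462 mm.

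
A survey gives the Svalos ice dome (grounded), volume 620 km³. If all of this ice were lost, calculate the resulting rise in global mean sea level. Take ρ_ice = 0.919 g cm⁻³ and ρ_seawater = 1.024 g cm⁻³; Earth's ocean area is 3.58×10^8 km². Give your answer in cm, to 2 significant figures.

≈ 0.16 cm

Svalos: 620 km³ × (919/1024) = 556.4 km³ of water.
Spread over 3.58×10^14 m² of ocean, Δh = 5.564×10^11 / 3.58×10^14 = 1.55×10^-3 m = 0.16 cm.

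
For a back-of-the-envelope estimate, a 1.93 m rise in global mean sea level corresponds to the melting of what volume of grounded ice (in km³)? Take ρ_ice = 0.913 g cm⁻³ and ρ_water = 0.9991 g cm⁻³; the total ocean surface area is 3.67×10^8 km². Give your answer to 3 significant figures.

Required water volume = Δh × A = 1.93 m × 3.67×10^14 m² = 7.083×10^14 m³ = 7.083×10^5 km³.
Ice volume = water volume × ρ_w/ρ_ice = 7.083×10^5 × 999.1/913 = 7.75×10^5 km³.

≈ 7.75×10^5 km³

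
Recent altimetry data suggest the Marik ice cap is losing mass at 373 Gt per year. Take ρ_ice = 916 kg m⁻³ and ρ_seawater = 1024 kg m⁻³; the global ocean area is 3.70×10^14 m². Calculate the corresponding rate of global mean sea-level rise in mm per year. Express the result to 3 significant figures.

ρ_w = 1024 kg m⁻³. Annual water volume added = 373 Gt / ρ_w = 3.730×10^14 kg / 1024 kg m⁻³ = 3.643×10^11 m³.
Δh per year = 3.643×10^11 / 3.70×10^14 = 9.84×10^-4 m = 0.984 mm.

≈ 0.984 mm/yr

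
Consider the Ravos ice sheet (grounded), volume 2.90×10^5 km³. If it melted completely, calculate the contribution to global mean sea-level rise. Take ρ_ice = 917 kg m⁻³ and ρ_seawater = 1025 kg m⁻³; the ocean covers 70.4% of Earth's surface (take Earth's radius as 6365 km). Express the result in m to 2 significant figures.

Ravos: 2.90×10^5 km³ × (917/1025) = 2.594×10^5 km³ of water.
Spread over 3.58×10^14 m² of ocean, Δh = 2.594×10^14 / 3.58×10^14 = 0.724 m.

≈ 0.72 m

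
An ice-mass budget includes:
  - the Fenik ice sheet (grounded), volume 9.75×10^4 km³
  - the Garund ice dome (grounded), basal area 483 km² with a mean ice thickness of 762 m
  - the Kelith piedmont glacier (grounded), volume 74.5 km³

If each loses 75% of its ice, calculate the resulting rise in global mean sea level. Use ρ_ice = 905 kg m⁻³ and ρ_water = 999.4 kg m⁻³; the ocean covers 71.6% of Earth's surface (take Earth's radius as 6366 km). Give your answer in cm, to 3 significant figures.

Fenik: 0.75 × 9.75×10^4 km³ × (905/999.4) = 6.622×10^4 km³ of water.
Garund: ice volume = 483 km² × 762 m = 368.0 km³; 0.75 × 368.0 × (905/999.4) = 250.0 km³ of water.
Kelith: 0.75 × 74.5 km³ × (905/999.4) = 50.60 km³ of water.
Total added water ≈ 6.652×10^13 m³ over 3.65×10^14 m² → Δh = 0.182 m = 18.2 cm.

≈ 18.2 cm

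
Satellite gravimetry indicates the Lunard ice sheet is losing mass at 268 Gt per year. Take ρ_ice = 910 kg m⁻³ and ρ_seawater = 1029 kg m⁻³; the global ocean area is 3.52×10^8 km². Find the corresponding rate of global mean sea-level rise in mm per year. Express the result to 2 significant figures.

≈ 0.74 mm/yr

ρ_w = 1029 kg m⁻³. Annual water volume added = 268 Gt / ρ_w = 2.680×10^14 kg / 1029 kg m⁻³ = 2.604×10^11 m³.
Δh per year = 2.604×10^11 / 3.52×10^14 = 7.40×10^-4 m = 0.74 mm.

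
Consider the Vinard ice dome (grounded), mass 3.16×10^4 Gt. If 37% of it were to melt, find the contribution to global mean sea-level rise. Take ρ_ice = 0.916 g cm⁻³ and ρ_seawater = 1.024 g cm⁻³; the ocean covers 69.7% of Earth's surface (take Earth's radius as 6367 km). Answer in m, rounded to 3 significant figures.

Vinard: 0.37 × 3.16×10^4 Gt = 1.169×10^16 kg; dividing by ρ_w = 1.024 g cm⁻³ = 1024 kg m⁻³ gives 1.142×10^13 m³ of water.
Spread over 3.55×10^14 m² of ocean, Δh = 1.142×10^13 / 3.55×10^14 = 0.0322 m.

≈ 0.0322 m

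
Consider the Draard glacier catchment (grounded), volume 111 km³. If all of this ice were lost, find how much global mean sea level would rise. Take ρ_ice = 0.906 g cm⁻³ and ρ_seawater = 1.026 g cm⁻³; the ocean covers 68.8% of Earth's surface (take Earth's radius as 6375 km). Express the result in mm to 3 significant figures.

≈ 0.279 mm

Draard: 111 km³ × (906/1026) = 98.02 km³ of water.
Spread over 3.51×10^14 m² of ocean, Δh = 9.802×10^10 / 3.51×10^14 = 2.79×10^-4 m = 0.279 mm.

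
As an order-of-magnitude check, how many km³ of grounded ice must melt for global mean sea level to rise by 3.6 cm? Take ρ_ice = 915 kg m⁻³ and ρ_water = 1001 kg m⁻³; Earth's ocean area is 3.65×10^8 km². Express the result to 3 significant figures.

Required water volume = Δh × A = 0.036 m × 3.65×10^14 m² = 1.314×10^13 m³ = 1.314×10^4 km³.
Ice volume = water volume × ρ_w/ρ_ice = 1.314×10^4 × 1001/915 = 1.44×10^4 km³.

≈ 1.44×10^4 km³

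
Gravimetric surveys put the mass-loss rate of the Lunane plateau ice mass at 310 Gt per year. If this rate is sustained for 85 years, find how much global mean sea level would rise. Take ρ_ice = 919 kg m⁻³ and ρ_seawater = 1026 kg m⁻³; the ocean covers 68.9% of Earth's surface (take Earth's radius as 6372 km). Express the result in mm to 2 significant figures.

≈ 73 mm

Total mass lost = 310 Gt/yr × 85 yr = 2.635×10^4 Gt = 2.635×10^16 kg.
ρ_w = 1026 kg m⁻³, so water volume = 2.635×10^16 / 1026 = 2.568×10^13 m³.
Δh = 2.568×10^13 / 3.52×10^14 = 0.0731 m = 73 mm.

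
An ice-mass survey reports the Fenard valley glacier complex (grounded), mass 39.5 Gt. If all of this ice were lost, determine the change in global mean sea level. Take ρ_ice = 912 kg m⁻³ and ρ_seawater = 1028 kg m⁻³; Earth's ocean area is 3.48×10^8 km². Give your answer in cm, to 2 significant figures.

≈ 0.011 cm

Fenard: 39.5 Gt = 3.950×10^13 kg; dividing by ρ_w = 1028 kg m⁻³ gives 3.842×10^10 m³ of water.
Spread over 3.48×10^14 m² of ocean, Δh = 3.842×10^10 / 3.48×10^14 = 1.10×10^-4 m = 0.011 cm.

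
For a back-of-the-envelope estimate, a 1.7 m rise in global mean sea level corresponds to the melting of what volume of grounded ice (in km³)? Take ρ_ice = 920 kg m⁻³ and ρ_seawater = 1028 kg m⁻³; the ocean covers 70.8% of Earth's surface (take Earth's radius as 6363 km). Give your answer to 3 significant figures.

≈ 6.84×10^5 km³

Required water volume = Δh × A = 1.7 m × 3.60×10^14 m² = 6.124×10^14 m³ = 6.124×10^5 km³.
Ice volume = water volume × ρ_w/ρ_ice = 6.124×10^5 × 1028/920 = 6.84×10^5 km³.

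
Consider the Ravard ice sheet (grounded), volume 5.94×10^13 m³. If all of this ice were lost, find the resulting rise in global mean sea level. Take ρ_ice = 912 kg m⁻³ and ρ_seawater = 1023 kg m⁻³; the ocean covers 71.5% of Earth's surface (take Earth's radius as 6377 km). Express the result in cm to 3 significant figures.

≈ 14.5 cm

Ravard: 5.94×10^13 m³ × (912/1023) = 5.295×10^13 m³ of water.
Spread over 3.65×10^14 m² of ocean, Δh = 5.295×10^13 / 3.65×10^14 = 0.145 m = 14.5 cm.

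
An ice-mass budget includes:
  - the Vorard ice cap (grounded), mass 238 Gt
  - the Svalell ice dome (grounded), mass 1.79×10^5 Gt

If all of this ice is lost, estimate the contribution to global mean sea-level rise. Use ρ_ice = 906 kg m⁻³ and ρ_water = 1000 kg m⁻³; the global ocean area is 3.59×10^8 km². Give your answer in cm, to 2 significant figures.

≈ 50 cm

Vorard: 238 Gt = 2.380×10^14 kg; dividing by ρ_w = 1000 kg m⁻³ gives 2.380×10^11 m³ of water.
Svalell: 1.79×10^5 Gt = 1.790×10^17 kg; dividing by ρ_w = 1000 kg m⁻³ gives 1.790×10^14 m³ of water.
Total added water ≈ 1.792×10^14 m³ over 3.59×10^14 m² → Δh = 0.499 m = 50 cm.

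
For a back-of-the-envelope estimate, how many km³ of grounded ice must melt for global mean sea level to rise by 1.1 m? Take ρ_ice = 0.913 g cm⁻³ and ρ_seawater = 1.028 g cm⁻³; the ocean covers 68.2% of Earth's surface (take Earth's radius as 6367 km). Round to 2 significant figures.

Required water volume = Δh × A = 1.1 m × 3.47×10^14 m² = 3.822×10^14 m³ = 3.822×10^5 km³.
Ice volume = water volume × ρ_w/ρ_ice = 3.822×10^5 × 1028/913 = 4.3×10^5 km³.

≈ 4.3×10^5 km³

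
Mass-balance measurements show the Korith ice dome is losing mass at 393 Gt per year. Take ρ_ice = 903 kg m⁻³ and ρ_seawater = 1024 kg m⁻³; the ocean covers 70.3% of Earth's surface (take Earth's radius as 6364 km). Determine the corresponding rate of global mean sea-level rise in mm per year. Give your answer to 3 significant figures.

≈ 1.07 mm/yr

ρ_w = 1024 kg m⁻³. Annual water volume added = 393 Gt / ρ_w = 3.930×10^14 kg / 1024 kg m⁻³ = 3.838×10^11 m³.
Δh per year = 3.838×10^11 / 3.58×10^14 = 1.07×10^-3 m = 1.07 mm.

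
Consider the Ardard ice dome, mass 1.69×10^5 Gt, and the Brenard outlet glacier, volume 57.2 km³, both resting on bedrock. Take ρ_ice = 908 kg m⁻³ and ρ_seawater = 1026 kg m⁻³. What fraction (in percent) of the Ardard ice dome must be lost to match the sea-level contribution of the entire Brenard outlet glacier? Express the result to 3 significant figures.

≈ 0.0307 %

Equal sea-level rise means equal mass of meltwater, i.e. equal mass of ice lost.
Ice mass of Brenard: 5.194×10^13 kg; ice mass of Ardard: 1.690×10^17 kg.
Fraction required = 5.194×10^13 / 1.690×10^17 = 3.07×10^-4 → 0.0307 %.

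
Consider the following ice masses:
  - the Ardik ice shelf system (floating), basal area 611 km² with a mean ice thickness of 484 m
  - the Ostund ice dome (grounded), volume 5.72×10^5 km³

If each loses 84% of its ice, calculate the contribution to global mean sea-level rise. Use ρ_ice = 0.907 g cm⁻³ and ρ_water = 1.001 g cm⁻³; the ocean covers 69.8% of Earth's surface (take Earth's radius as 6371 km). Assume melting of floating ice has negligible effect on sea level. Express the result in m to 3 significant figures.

The Ardik ice shelf system is floating and already displaces its own weight of water, so its melt adds essentially nothing to sea level.
Ostund: 0.84 × 5.72×10^5 km³ × (907/1001) = 4.354×10^5 km³ of water.
Total added water ≈ 4.354×10^14 m³ over 3.56×10^14 m² → Δh = 1.22 m.

≈ 1.22 m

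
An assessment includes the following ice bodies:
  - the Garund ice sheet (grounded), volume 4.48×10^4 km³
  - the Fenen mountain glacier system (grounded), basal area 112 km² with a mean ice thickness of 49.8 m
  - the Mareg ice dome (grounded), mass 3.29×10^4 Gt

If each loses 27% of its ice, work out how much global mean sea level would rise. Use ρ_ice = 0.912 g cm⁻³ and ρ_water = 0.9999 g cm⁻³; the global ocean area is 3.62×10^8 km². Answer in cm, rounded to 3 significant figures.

≈ 5.50 cm

Garund: 0.27 × 4.48×10^4 km³ × (912/999.9) = 1.103×10^4 km³ of water.
Fenen: ice volume = 112 km² × 49.8 m = 5.578 km³; 0.27 × 5.578 × (912/999.9) = 1.374 km³ of water.
Mareg: 0.27 × 3.29×10^4 Gt = 8.883×10^15 kg; dividing by ρ_w = 0.9999 g cm⁻³ = 999.9 kg m⁻³ gives 8.884×10^12 m³ of water.
Total added water ≈ 1.992×10^13 m³ over 3.62×10^14 m² → Δh = 0.0550 m = 5.50 cm.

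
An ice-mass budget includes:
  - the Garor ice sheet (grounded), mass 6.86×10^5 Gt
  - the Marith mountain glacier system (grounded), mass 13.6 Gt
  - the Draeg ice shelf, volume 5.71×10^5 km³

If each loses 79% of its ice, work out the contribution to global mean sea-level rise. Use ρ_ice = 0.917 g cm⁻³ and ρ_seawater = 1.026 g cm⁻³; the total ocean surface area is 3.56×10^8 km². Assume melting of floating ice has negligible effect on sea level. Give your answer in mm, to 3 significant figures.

Garor: 0.79 × 6.86×10^5 Gt = 5.419×10^17 kg; dividing by ρ_w = 1.026 g cm⁻³ = 1026 kg m⁻³ gives 5.282×10^14 m³ of water.
Marith: 0.79 × 13.6 Gt = 1.074×10^13 kg; dividing by ρ_w = 1026 kg m⁻³ gives 1.047×10^10 m³ of water.
The Draeg ice shelf is floating and already displaces its own weight of water, so its melt adds essentially nothing to sea level.
Total added water ≈ 5.282×10^14 m³ over 3.56×10^14 m² → Δh = 1.48 m = 1480 mm.

≈ 1480 mm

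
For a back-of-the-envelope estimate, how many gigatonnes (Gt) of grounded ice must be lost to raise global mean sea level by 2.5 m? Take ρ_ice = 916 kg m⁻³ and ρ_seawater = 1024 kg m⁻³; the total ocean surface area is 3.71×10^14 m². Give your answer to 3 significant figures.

Required water volume = Δh × A = 2.5 m × 3.71×10^14 m² = 9.275×10^14 m³.
ρ_w = 1024 kg m⁻³, so the mass of water = 9.275×10^14 m³ × 1024 kg m⁻³ = 9.498×10^17 kg = 9.50×10^5 Gt (and the same mass of ice, by conservation).

≈ 9.50×10^5 Gt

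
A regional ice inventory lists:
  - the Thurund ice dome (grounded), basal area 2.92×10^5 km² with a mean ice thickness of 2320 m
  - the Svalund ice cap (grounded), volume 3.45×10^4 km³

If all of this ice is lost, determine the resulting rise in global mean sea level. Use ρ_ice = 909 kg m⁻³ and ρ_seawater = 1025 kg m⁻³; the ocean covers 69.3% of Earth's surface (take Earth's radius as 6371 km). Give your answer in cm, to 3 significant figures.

Thurund: ice volume = 2.92×10^5 km² × 2320 m = 6.774×10^5 km³; 6.774×10^5 × (909/1025) = 6.008×10^5 km³ of water.
Svalund: 3.45×10^4 km³ × (909/1025) = 3.060×10^4 km³ of water.
Total added water ≈ 6.314×10^14 m³ over 3.53×10^14 m² → Δh = 1.79 m = 179 cm.

≈ 179 cm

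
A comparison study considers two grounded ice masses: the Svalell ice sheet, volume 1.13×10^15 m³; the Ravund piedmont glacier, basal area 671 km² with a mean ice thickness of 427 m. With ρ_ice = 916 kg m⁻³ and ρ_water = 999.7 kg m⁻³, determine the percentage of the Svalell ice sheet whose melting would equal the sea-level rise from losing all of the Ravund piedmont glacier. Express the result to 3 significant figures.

≈ 0.0254 %

Equal sea-level rise means equal mass of meltwater, i.e. equal mass of ice lost.
Ice mass of Ravund: 2.624×10^14 kg; ice mass of Svalell: 1.035×10^18 kg.
Fraction required = 2.624×10^14 / 1.035×10^18 = 2.54×10^-4 → 0.0254 %.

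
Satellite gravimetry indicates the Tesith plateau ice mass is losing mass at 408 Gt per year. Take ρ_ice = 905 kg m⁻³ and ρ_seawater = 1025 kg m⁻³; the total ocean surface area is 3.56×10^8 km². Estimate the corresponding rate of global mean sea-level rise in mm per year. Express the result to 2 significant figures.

≈ 1.1 mm/yr

ρ_w = 1025 kg m⁻³. Annual water volume added = 408 Gt / ρ_w = 4.080×10^14 kg / 1025 kg m⁻³ = 3.980×10^11 m³.
Δh per year = 3.980×10^11 / 3.56×10^14 = 1.12×10^-3 m = 1.1 mm.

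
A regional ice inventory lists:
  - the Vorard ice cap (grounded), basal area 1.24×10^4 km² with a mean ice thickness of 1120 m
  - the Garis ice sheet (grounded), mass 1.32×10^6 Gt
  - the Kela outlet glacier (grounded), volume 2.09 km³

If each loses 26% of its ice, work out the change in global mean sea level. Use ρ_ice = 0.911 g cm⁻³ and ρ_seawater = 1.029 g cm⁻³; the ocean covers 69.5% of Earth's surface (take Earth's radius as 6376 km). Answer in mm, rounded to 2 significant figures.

Vorard: ice volume = 1.24×10^4 km² × 1120 m = 1.389×10^4 km³; 0.26 × 1.389×10^4 × (911/1029) = 3197 km³ of water.
Garis: 0.26 × 1.32×10^6 Gt = 3.432×10^17 kg; dividing by ρ_w = 1.029 g cm⁻³ = 1029 kg m⁻³ gives 3.335×10^14 m³ of water.
Kela: 0.26 × 2.09 km³ × (911/1029) = 0.4811 km³ of water.
Total added water ≈ 3.367×10^14 m³ over 3.55×10^14 m² → Δh = 0.948 m = 950 mm.

≈ 950 mm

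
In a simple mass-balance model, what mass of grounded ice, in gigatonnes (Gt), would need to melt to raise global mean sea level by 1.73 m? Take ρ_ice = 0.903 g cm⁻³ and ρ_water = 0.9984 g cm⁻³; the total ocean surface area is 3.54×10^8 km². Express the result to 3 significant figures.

≈ 6.11×10^5 Gt

Required water volume = Δh × A = 1.73 m × 3.54×10^14 m² = 6.124×10^14 m³.
ρ_w = 0.9984 g cm⁻³ = 998.4 kg m⁻³, so the mass of water = 6.124×10^14 m³ × 998.4 kg m⁻³ = 6.114×10^17 kg = 6.11×10^5 Gt (and the same mass of ice, by conservation).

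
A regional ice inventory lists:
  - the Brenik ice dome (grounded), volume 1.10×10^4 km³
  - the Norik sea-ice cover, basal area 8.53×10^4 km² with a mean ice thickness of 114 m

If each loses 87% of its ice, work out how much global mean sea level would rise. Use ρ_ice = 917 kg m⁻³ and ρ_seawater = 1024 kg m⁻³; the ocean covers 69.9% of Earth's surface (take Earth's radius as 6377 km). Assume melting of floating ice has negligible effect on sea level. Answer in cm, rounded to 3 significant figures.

≈ 2.40 cm

Brenik: 0.87 × 1.10×10^4 km³ × (917/1024) = 8570 km³ of water.
The Norik sea-ice cover is floating and already displaces its own weight of water, so its melt adds essentially nothing to sea level.
Total added water ≈ 8.570×10^12 m³ over 3.57×10^14 m² → Δh = 0.0240 m = 2.40 cm.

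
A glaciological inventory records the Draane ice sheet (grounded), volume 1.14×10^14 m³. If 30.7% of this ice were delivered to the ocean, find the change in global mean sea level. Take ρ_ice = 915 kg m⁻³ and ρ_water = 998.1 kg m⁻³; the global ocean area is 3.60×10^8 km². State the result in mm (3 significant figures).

Draane: 0.307 × 1.14×10^14 m³ × (915/998.1) = 3.208×10^13 m³ of water.
Spread over 3.60×10^14 m² of ocean, Δh = 3.208×10^13 / 3.60×10^14 = 0.0891 m = 89.1 mm.

≈ 89.1 mm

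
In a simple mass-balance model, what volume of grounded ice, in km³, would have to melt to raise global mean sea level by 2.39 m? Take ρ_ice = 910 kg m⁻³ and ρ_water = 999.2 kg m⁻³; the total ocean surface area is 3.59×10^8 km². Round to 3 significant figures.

Required water volume = Δh × A = 2.39 m × 3.59×10^14 m² = 8.580×10^14 m³ = 8.580×10^5 km³.
Ice volume = water volume × ρ_w/ρ_ice = 8.580×10^5 × 999.2/910 = 9.42×10^5 km³.

≈ 9.42×10^5 km³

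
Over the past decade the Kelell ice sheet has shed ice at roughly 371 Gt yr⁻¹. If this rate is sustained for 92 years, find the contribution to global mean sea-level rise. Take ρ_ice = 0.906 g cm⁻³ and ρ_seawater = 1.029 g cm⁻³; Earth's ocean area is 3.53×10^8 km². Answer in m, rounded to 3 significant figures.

≈ 0.0940 m

Total mass lost = 371 Gt/yr × 92 yr = 3.413×10^4 Gt = 3.413×10^16 kg.
ρ_w = 1.029 g cm⁻³ = 1029 kg m⁻³, so water volume = 3.413×10^16 / 1029 = 3.317×10^13 m³.
Δh = 3.317×10^13 / 3.53×10^14 = 0.0940 m.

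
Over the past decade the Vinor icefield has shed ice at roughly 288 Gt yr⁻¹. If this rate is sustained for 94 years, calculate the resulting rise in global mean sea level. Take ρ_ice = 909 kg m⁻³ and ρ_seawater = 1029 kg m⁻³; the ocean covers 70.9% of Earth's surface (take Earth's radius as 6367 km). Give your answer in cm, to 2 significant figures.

Total mass lost = 288 Gt/yr × 94 yr = 2.707×10^4 Gt = 2.707×10^16 kg.
ρ_w = 1029 kg m⁻³, so water volume = 2.707×10^16 / 1029 = 2.631×10^13 m³.
Δh = 2.631×10^13 / 3.61×10^14 = 0.0728 m = 7.3 cm.

≈ 7.3 cm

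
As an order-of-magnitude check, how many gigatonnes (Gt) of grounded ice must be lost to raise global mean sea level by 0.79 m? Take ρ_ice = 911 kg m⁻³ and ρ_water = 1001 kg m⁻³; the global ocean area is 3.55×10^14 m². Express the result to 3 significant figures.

≈ 2.81×10^5 Gt

Required water volume = Δh × A = 0.79 m × 3.55×10^14 m² = 2.804×10^14 m³.
ρ_w = 1001 kg m⁻³, so the mass of water = 2.804×10^14 m³ × 1001 kg m⁻³ = 2.807×10^17 kg = 2.81×10^5 Gt (and the same mass of ice, by conservation).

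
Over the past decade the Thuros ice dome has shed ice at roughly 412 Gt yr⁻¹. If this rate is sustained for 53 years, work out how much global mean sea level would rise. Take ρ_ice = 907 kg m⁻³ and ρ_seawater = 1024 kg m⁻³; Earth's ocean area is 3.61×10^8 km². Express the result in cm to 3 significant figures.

≈ 5.91 cm

Total mass lost = 412 Gt/yr × 53 yr = 2.184×10^4 Gt = 2.184×10^16 kg.
ρ_w = 1024 kg m⁻³, so water volume = 2.184×10^16 / 1024 = 2.132×10^13 m³.
Δh = 2.132×10^13 / 3.61×10^14 = 0.0591 m = 5.91 cm.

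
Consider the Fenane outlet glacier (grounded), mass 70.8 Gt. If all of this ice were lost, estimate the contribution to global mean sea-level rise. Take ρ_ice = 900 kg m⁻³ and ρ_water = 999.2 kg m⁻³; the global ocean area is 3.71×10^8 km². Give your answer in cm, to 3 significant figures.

Fenane: 70.8 Gt = 7.080×10^13 kg; dividing by ρ_w = 999.2 kg m⁻³ gives 7.086×10^10 m³ of water.
Spread over 3.71×10^14 m² of ocean, Δh = 7.086×10^10 / 3.71×10^14 = 1.91×10^-4 m = 0.0191 cm.

≈ 0.0191 cm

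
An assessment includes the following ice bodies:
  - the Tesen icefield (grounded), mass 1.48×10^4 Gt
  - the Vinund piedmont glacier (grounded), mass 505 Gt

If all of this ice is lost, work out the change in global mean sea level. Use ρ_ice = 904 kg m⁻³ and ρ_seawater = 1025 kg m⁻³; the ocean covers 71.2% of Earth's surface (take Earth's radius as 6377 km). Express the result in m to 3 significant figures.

Tesen: 1.48×10^4 Gt = 1.480×10^16 kg; dividing by ρ_w = 1025 kg m⁻³ gives 1.444×10^13 m³ of water.
Vinund: 505 Gt = 5.050×10^14 kg; dividing by ρ_w = 1025 kg m⁻³ gives 4.927×10^11 m³ of water.
Total added water ≈ 1.493×10^13 m³ over 3.64×10^14 m² → Δh = 0.0410 m.

≈ 0.0410 m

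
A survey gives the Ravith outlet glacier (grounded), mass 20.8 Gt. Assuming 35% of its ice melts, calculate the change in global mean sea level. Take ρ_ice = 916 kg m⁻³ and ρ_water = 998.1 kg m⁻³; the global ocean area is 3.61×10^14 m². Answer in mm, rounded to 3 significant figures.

Ravith: 0.35 × 20.8 Gt = 7.280×10^12 kg; dividing by ρ_w = 998.1 kg m⁻³ gives 7.294×10^9 m³ of water.
Spread over 3.61×10^14 m² of ocean, Δh = 7.294×10^9 / 3.61×10^14 = 2.02×10^-5 m = 0.0202 mm.

≈ 0.0202 mm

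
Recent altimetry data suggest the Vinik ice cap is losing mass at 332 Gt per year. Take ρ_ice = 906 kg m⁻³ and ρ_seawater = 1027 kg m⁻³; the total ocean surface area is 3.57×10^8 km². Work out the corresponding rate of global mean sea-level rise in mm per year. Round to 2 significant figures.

≈ 0.91 mm/yr

ρ_w = 1027 kg m⁻³. Annual water volume added = 332 Gt / ρ_w = 3.320×10^14 kg / 1027 kg m⁻³ = 3.233×10^11 m³.
Δh per year = 3.233×10^11 / 3.57×10^14 = 9.06×10^-4 m = 0.91 mm.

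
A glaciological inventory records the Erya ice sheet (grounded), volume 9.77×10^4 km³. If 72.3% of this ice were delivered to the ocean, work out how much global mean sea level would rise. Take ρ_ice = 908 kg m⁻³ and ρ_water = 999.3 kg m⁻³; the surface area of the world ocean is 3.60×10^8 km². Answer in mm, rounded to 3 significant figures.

≈ 178 mm

Erya: 0.723 × 9.77×10^4 km³ × (908/999.3) = 6.418×10^4 km³ of water.
Spread over 3.60×10^14 m² of ocean, Δh = 6.418×10^13 / 3.60×10^14 = 0.178 m = 178 mm.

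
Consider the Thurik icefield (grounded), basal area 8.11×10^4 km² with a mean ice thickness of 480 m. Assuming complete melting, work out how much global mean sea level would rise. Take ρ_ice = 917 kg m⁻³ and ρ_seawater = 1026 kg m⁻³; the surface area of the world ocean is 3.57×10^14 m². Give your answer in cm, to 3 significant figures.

≈ 9.75 cm

Thurik: ice volume = 8.11×10^4 km² × 480 m = 3.893×10^4 km³; 3.893×10^4 × (917/1026) = 3.479×10^4 km³ of water.
Spread over 3.57×10^14 m² of ocean, Δh = 3.479×10^13 / 3.57×10^14 = 0.0975 m = 9.75 cm.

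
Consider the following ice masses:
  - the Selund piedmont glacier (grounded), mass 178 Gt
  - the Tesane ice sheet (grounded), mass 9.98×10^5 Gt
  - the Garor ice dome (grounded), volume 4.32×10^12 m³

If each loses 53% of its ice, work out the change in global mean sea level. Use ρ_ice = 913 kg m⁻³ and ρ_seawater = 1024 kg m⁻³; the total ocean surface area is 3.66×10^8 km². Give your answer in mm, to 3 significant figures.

Selund: 0.53 × 178 Gt = 9.434×10^13 kg; dividing by ρ_w = 1024 kg m⁻³ gives 9.213×10^10 m³ of water.
Tesane: 0.53 × 9.98×10^5 Gt = 5.289×10^17 kg; dividing by ρ_w = 1024 kg m⁻³ gives 5.165×10^14 m³ of water.
Garor: 0.53 × 4.32×10^12 m³ × (913/1024) = 2.041×10^12 m³ of water.
Total added water ≈ 5.187×10^14 m³ over 3.66×10^14 m² → Δh = 1.42 m = 1420 mm.

≈ 1420 mm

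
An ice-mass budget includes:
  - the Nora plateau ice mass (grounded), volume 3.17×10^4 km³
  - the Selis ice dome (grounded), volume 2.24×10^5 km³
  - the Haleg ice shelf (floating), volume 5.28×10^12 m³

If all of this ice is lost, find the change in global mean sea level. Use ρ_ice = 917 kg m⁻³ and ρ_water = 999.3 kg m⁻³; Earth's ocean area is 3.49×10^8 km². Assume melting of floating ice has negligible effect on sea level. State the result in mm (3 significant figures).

Nora: 3.17×10^4 km³ × (917/999.3) = 2.909×10^4 km³ of water.
Selis: 2.24×10^5 km³ × (917/999.3) = 2.056×10^5 km³ of water.
The Haleg ice shelf is floating and already displaces its own weight of water, so its melt adds essentially nothing to sea level.
Total added water ≈ 2.346×10^14 m³ over 3.49×10^14 m² → Δh = 0.672 m = 672 mm.

≈ 672 mm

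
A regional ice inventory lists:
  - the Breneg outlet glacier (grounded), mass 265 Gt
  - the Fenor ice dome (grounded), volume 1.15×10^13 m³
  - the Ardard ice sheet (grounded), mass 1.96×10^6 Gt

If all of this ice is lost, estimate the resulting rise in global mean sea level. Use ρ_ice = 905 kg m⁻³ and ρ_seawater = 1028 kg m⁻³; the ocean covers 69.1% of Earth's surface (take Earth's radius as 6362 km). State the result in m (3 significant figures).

Breneg: 265 Gt = 2.650×10^14 kg; dividing by ρ_w = 1028 kg m⁻³ gives 2.578×10^11 m³ of water.
Fenor: 1.15×10^13 m³ × (905/1028) = 1.012×10^13 m³ of water.
Ardard: 1.96×10^6 Gt = 1.960×10^18 kg; dividing by ρ_w = 1028 kg m⁻³ gives 1.907×10^15 m³ of water.
Total added water ≈ 1.917×10^15 m³ over 3.51×10^14 m² → Δh = 5.45 m.

≈ 5.45 m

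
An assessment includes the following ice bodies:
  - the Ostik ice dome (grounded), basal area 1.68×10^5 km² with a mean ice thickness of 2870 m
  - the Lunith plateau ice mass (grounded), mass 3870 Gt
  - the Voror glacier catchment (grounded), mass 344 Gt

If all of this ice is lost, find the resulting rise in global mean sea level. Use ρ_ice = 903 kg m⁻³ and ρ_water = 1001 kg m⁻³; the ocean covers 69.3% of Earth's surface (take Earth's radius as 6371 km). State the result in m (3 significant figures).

≈ 1.24 m

Ostik: ice volume = 1.68×10^5 km² × 2870 m = 4.822×10^5 km³; 4.822×10^5 × (903/1001) = 4.350×10^5 km³ of water.
Lunith: 3870 Gt = 3.870×10^15 kg; dividing by ρ_w = 1001 kg m⁻³ gives 3.866×10^12 m³ of water.
Voror: 344 Gt = 3.440×10^14 kg; dividing by ρ_w = 1001 kg m⁻³ gives 3.437×10^11 m³ of water.
Total added water ≈ 4.392×10^14 m³ over 3.53×10^14 m² → Δh = 1.24 m.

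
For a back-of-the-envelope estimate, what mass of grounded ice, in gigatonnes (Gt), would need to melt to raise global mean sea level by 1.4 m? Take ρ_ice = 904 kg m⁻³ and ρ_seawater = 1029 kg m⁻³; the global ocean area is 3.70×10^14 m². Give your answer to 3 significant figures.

Required water volume = Δh × A = 1.4 m × 3.70×10^14 m² = 5.180×10^14 m³.
ρ_w = 1029 kg m⁻³, so the mass of water = 5.180×10^14 m³ × 1029 kg m⁻³ = 5.330×10^17 kg = 5.33×10^5 Gt (and the same mass of ice, by conservation).

≈ 5.33×10^5 Gt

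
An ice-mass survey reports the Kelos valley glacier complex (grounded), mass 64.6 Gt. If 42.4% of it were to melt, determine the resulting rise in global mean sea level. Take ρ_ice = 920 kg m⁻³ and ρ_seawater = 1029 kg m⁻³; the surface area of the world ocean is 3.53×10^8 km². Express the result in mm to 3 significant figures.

≈ 0.0754 mm

Kelos: 0.424 × 64.6 Gt = 2.739×10^13 kg; dividing by ρ_w = 1029 kg m⁻³ gives 2.662×10^10 m³ of water.
Spread over 3.53×10^14 m² of ocean, Δh = 2.662×10^10 / 3.53×10^14 = 7.54×10^-5 m = 0.0754 mm.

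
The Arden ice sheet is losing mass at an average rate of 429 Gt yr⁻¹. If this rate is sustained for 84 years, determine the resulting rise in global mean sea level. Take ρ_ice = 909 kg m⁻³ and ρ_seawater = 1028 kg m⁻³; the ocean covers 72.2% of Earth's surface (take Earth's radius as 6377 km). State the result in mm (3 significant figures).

Total mass lost = 429 Gt/yr × 84 yr = 3.604×10^4 Gt = 3.604×10^16 kg.
ρ_w = 1028 kg m⁻³, so water volume = 3.604×10^16 / 1028 = 3.505×10^13 m³.
Δh = 3.505×10^13 / 3.69×10^14 = 0.0950 m = 95.0 mm.

≈ 95.0 mm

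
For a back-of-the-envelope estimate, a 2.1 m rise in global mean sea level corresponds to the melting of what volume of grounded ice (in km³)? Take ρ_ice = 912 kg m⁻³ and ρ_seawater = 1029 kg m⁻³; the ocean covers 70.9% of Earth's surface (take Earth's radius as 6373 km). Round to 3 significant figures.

≈ 8.57×10^5 km³

Required water volume = Δh × A = 2.1 m × 3.62×10^14 m² = 7.599×10^14 m³ = 7.599×10^5 km³.
Ice volume = water volume × ρ_w/ρ_ice = 7.599×10^5 × 1029/912 = 8.57×10^5 km³.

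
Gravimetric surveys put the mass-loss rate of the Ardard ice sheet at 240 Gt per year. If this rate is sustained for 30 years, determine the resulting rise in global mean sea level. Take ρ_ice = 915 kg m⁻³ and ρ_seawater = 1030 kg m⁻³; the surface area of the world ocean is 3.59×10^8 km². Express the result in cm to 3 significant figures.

≈ 1.95 cm

Total mass lost = 240 Gt/yr × 30 yr = 7200 Gt = 7.200×10^15 kg.
ρ_w = 1030 kg m⁻³, so water volume = 7.200×10^15 / 1030 = 6.990×10^12 m³.
Δh = 6.990×10^12 / 3.59×10^14 = 0.0195 m = 1.95 cm.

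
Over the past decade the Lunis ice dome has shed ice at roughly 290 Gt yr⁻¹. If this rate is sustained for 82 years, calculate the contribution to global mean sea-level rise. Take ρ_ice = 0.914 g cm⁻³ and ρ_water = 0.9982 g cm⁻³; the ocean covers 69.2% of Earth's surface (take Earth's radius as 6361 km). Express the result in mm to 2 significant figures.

≈ 68 mm

Total mass lost = 290 Gt/yr × 82 yr = 2.378×10^4 Gt = 2.378×10^16 kg.
ρ_w = 0.9982 g cm⁻³ = 998.2 kg m⁻³, so water volume = 2.378×10^16 / 998.2 = 2.382×10^13 m³.
Δh = 2.382×10^13 / 3.52×10^14 = 0.0677 m = 68 mm.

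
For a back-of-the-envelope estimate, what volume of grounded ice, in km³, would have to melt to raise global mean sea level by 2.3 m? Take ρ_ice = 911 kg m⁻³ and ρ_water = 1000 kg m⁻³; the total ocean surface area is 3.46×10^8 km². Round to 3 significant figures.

Required water volume = Δh × A = 2.3 m × 3.46×10^14 m² = 7.958×10^14 m³ = 7.958×10^5 km³.
Ice volume = water volume × ρ_w/ρ_ice = 7.958×10^5 × 1000/911 = 8.74×10^5 km³.

≈ 8.74×10^5 km³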